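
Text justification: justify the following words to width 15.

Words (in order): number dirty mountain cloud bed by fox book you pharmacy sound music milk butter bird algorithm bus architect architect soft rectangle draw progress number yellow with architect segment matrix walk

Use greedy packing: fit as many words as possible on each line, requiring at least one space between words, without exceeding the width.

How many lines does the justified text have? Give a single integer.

Answer: 15

Derivation:
Line 1: ['number', 'dirty'] (min_width=12, slack=3)
Line 2: ['mountain', 'cloud'] (min_width=14, slack=1)
Line 3: ['bed', 'by', 'fox', 'book'] (min_width=15, slack=0)
Line 4: ['you', 'pharmacy'] (min_width=12, slack=3)
Line 5: ['sound', 'music'] (min_width=11, slack=4)
Line 6: ['milk', 'butter'] (min_width=11, slack=4)
Line 7: ['bird', 'algorithm'] (min_width=14, slack=1)
Line 8: ['bus', 'architect'] (min_width=13, slack=2)
Line 9: ['architect', 'soft'] (min_width=14, slack=1)
Line 10: ['rectangle', 'draw'] (min_width=14, slack=1)
Line 11: ['progress', 'number'] (min_width=15, slack=0)
Line 12: ['yellow', 'with'] (min_width=11, slack=4)
Line 13: ['architect'] (min_width=9, slack=6)
Line 14: ['segment', 'matrix'] (min_width=14, slack=1)
Line 15: ['walk'] (min_width=4, slack=11)
Total lines: 15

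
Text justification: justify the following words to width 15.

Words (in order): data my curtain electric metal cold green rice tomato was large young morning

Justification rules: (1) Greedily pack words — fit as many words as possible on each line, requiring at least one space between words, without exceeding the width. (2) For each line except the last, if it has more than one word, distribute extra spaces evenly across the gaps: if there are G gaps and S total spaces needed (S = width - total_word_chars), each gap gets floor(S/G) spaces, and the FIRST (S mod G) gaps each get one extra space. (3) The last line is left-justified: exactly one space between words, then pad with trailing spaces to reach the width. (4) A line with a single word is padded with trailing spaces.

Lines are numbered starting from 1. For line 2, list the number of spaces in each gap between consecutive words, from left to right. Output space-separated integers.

Line 1: ['data', 'my', 'curtain'] (min_width=15, slack=0)
Line 2: ['electric', 'metal'] (min_width=14, slack=1)
Line 3: ['cold', 'green', 'rice'] (min_width=15, slack=0)
Line 4: ['tomato', 'was'] (min_width=10, slack=5)
Line 5: ['large', 'young'] (min_width=11, slack=4)
Line 6: ['morning'] (min_width=7, slack=8)

Answer: 2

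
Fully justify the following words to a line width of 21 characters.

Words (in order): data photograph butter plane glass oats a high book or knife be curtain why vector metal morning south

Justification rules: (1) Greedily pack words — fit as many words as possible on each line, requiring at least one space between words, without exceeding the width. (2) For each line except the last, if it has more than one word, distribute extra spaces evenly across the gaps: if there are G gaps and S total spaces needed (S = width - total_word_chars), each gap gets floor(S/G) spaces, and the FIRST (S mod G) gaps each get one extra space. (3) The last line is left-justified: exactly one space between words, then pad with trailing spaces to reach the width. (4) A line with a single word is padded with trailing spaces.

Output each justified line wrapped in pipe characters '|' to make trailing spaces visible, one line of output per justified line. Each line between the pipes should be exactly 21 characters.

Line 1: ['data', 'photograph'] (min_width=15, slack=6)
Line 2: ['butter', 'plane', 'glass'] (min_width=18, slack=3)
Line 3: ['oats', 'a', 'high', 'book', 'or'] (min_width=19, slack=2)
Line 4: ['knife', 'be', 'curtain', 'why'] (min_width=20, slack=1)
Line 5: ['vector', 'metal', 'morning'] (min_width=20, slack=1)
Line 6: ['south'] (min_width=5, slack=16)

Answer: |data       photograph|
|butter   plane  glass|
|oats  a  high book or|
|knife  be curtain why|
|vector  metal morning|
|south                |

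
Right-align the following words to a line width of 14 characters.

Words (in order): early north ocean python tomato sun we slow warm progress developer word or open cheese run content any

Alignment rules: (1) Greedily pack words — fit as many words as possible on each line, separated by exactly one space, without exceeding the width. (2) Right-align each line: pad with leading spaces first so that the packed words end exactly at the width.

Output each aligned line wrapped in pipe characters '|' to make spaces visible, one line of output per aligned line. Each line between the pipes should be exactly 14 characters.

Answer: |   early north|
|  ocean python|
| tomato sun we|
|     slow warm|
|      progress|
|developer word|
|or open cheese|
|   run content|
|           any|

Derivation:
Line 1: ['early', 'north'] (min_width=11, slack=3)
Line 2: ['ocean', 'python'] (min_width=12, slack=2)
Line 3: ['tomato', 'sun', 'we'] (min_width=13, slack=1)
Line 4: ['slow', 'warm'] (min_width=9, slack=5)
Line 5: ['progress'] (min_width=8, slack=6)
Line 6: ['developer', 'word'] (min_width=14, slack=0)
Line 7: ['or', 'open', 'cheese'] (min_width=14, slack=0)
Line 8: ['run', 'content'] (min_width=11, slack=3)
Line 9: ['any'] (min_width=3, slack=11)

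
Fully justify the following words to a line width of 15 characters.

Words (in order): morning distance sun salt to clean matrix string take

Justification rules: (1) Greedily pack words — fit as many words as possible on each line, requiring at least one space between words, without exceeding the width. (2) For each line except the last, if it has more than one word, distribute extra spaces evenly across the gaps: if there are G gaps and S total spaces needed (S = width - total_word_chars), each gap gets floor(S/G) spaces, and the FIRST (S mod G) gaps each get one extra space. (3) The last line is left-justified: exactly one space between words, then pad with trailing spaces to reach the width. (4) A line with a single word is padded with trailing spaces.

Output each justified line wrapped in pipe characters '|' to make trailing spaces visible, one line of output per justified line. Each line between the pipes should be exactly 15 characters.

Line 1: ['morning'] (min_width=7, slack=8)
Line 2: ['distance', 'sun'] (min_width=12, slack=3)
Line 3: ['salt', 'to', 'clean'] (min_width=13, slack=2)
Line 4: ['matrix', 'string'] (min_width=13, slack=2)
Line 5: ['take'] (min_width=4, slack=11)

Answer: |morning        |
|distance    sun|
|salt  to  clean|
|matrix   string|
|take           |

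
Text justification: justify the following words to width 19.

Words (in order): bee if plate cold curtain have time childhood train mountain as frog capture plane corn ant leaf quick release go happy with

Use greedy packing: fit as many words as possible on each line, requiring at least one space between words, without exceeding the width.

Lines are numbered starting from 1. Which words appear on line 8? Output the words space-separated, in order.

Answer: with

Derivation:
Line 1: ['bee', 'if', 'plate', 'cold'] (min_width=17, slack=2)
Line 2: ['curtain', 'have', 'time'] (min_width=17, slack=2)
Line 3: ['childhood', 'train'] (min_width=15, slack=4)
Line 4: ['mountain', 'as', 'frog'] (min_width=16, slack=3)
Line 5: ['capture', 'plane', 'corn'] (min_width=18, slack=1)
Line 6: ['ant', 'leaf', 'quick'] (min_width=14, slack=5)
Line 7: ['release', 'go', 'happy'] (min_width=16, slack=3)
Line 8: ['with'] (min_width=4, slack=15)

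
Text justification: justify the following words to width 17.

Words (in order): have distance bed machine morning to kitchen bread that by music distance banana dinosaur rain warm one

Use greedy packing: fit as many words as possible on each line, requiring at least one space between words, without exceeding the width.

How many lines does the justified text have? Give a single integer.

Line 1: ['have', 'distance', 'bed'] (min_width=17, slack=0)
Line 2: ['machine', 'morning'] (min_width=15, slack=2)
Line 3: ['to', 'kitchen', 'bread'] (min_width=16, slack=1)
Line 4: ['that', 'by', 'music'] (min_width=13, slack=4)
Line 5: ['distance', 'banana'] (min_width=15, slack=2)
Line 6: ['dinosaur', 'rain'] (min_width=13, slack=4)
Line 7: ['warm', 'one'] (min_width=8, slack=9)
Total lines: 7

Answer: 7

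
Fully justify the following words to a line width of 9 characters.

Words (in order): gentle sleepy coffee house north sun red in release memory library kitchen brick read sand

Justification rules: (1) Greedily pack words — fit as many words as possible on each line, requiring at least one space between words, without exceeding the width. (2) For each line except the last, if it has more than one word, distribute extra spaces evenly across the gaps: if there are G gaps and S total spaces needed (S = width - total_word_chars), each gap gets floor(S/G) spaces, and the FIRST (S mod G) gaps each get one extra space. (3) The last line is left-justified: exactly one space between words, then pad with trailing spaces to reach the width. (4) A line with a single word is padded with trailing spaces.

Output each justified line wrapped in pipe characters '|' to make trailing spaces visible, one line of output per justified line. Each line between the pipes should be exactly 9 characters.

Line 1: ['gentle'] (min_width=6, slack=3)
Line 2: ['sleepy'] (min_width=6, slack=3)
Line 3: ['coffee'] (min_width=6, slack=3)
Line 4: ['house'] (min_width=5, slack=4)
Line 5: ['north', 'sun'] (min_width=9, slack=0)
Line 6: ['red', 'in'] (min_width=6, slack=3)
Line 7: ['release'] (min_width=7, slack=2)
Line 8: ['memory'] (min_width=6, slack=3)
Line 9: ['library'] (min_width=7, slack=2)
Line 10: ['kitchen'] (min_width=7, slack=2)
Line 11: ['brick'] (min_width=5, slack=4)
Line 12: ['read', 'sand'] (min_width=9, slack=0)

Answer: |gentle   |
|sleepy   |
|coffee   |
|house    |
|north sun|
|red    in|
|release  |
|memory   |
|library  |
|kitchen  |
|brick    |
|read sand|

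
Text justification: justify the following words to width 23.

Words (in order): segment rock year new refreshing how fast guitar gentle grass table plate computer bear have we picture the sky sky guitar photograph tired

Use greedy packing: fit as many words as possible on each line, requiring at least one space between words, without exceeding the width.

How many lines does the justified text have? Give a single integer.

Line 1: ['segment', 'rock', 'year', 'new'] (min_width=21, slack=2)
Line 2: ['refreshing', 'how', 'fast'] (min_width=19, slack=4)
Line 3: ['guitar', 'gentle', 'grass'] (min_width=19, slack=4)
Line 4: ['table', 'plate', 'computer'] (min_width=20, slack=3)
Line 5: ['bear', 'have', 'we', 'picture'] (min_width=20, slack=3)
Line 6: ['the', 'sky', 'sky', 'guitar'] (min_width=18, slack=5)
Line 7: ['photograph', 'tired'] (min_width=16, slack=7)
Total lines: 7

Answer: 7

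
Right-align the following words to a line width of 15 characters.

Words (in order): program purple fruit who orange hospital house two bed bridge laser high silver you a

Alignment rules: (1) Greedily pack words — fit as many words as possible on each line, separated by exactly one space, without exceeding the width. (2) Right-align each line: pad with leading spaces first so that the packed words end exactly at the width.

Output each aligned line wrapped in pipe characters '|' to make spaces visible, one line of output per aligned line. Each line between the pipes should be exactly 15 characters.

Answer: | program purple|
|      fruit who|
|orange hospital|
|  house two bed|
|   bridge laser|
|high silver you|
|              a|

Derivation:
Line 1: ['program', 'purple'] (min_width=14, slack=1)
Line 2: ['fruit', 'who'] (min_width=9, slack=6)
Line 3: ['orange', 'hospital'] (min_width=15, slack=0)
Line 4: ['house', 'two', 'bed'] (min_width=13, slack=2)
Line 5: ['bridge', 'laser'] (min_width=12, slack=3)
Line 6: ['high', 'silver', 'you'] (min_width=15, slack=0)
Line 7: ['a'] (min_width=1, slack=14)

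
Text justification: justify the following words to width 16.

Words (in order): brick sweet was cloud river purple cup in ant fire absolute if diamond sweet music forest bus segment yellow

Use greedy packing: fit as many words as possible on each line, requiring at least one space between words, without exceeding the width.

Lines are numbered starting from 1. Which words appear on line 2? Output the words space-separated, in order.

Line 1: ['brick', 'sweet', 'was'] (min_width=15, slack=1)
Line 2: ['cloud', 'river'] (min_width=11, slack=5)
Line 3: ['purple', 'cup', 'in'] (min_width=13, slack=3)
Line 4: ['ant', 'fire'] (min_width=8, slack=8)
Line 5: ['absolute', 'if'] (min_width=11, slack=5)
Line 6: ['diamond', 'sweet'] (min_width=13, slack=3)
Line 7: ['music', 'forest', 'bus'] (min_width=16, slack=0)
Line 8: ['segment', 'yellow'] (min_width=14, slack=2)

Answer: cloud river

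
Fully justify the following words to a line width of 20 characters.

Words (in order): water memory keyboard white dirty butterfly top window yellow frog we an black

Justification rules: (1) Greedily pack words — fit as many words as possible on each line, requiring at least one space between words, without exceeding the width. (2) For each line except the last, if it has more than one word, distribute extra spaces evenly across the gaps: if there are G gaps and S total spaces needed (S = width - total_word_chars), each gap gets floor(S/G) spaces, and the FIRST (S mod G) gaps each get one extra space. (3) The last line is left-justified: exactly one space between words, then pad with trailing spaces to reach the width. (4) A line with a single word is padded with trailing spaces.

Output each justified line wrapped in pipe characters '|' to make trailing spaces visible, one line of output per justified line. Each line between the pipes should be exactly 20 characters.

Answer: |water         memory|
|keyboard white dirty|
|butterfly top window|
|yellow  frog  we  an|
|black               |

Derivation:
Line 1: ['water', 'memory'] (min_width=12, slack=8)
Line 2: ['keyboard', 'white', 'dirty'] (min_width=20, slack=0)
Line 3: ['butterfly', 'top', 'window'] (min_width=20, slack=0)
Line 4: ['yellow', 'frog', 'we', 'an'] (min_width=17, slack=3)
Line 5: ['black'] (min_width=5, slack=15)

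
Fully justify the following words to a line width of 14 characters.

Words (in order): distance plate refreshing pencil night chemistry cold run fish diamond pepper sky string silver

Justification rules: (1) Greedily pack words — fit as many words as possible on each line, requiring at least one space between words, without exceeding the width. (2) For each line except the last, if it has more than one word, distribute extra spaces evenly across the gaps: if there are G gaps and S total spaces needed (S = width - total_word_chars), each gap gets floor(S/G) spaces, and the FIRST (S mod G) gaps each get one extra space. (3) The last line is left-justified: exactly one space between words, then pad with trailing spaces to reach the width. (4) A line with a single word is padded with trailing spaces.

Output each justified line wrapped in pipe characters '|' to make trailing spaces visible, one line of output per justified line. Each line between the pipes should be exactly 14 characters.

Answer: |distance plate|
|refreshing    |
|pencil   night|
|chemistry cold|
|run       fish|
|diamond pepper|
|sky     string|
|silver        |

Derivation:
Line 1: ['distance', 'plate'] (min_width=14, slack=0)
Line 2: ['refreshing'] (min_width=10, slack=4)
Line 3: ['pencil', 'night'] (min_width=12, slack=2)
Line 4: ['chemistry', 'cold'] (min_width=14, slack=0)
Line 5: ['run', 'fish'] (min_width=8, slack=6)
Line 6: ['diamond', 'pepper'] (min_width=14, slack=0)
Line 7: ['sky', 'string'] (min_width=10, slack=4)
Line 8: ['silver'] (min_width=6, slack=8)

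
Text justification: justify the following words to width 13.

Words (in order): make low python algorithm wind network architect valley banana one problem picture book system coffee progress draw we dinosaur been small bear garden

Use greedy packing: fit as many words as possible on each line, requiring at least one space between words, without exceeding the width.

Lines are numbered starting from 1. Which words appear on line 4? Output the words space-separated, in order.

Line 1: ['make', 'low'] (min_width=8, slack=5)
Line 2: ['python'] (min_width=6, slack=7)
Line 3: ['algorithm'] (min_width=9, slack=4)
Line 4: ['wind', 'network'] (min_width=12, slack=1)
Line 5: ['architect'] (min_width=9, slack=4)
Line 6: ['valley', 'banana'] (min_width=13, slack=0)
Line 7: ['one', 'problem'] (min_width=11, slack=2)
Line 8: ['picture', 'book'] (min_width=12, slack=1)
Line 9: ['system', 'coffee'] (min_width=13, slack=0)
Line 10: ['progress', 'draw'] (min_width=13, slack=0)
Line 11: ['we', 'dinosaur'] (min_width=11, slack=2)
Line 12: ['been', 'small'] (min_width=10, slack=3)
Line 13: ['bear', 'garden'] (min_width=11, slack=2)

Answer: wind network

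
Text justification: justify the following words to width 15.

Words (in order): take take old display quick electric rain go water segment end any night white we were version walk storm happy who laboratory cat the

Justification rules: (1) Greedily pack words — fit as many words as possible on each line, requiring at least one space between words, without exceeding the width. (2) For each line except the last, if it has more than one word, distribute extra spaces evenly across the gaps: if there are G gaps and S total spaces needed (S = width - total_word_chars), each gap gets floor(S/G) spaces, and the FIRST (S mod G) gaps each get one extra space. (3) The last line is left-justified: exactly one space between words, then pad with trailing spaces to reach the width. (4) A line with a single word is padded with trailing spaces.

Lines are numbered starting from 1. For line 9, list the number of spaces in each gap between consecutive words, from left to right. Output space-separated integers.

Answer: 7

Derivation:
Line 1: ['take', 'take', 'old'] (min_width=13, slack=2)
Line 2: ['display', 'quick'] (min_width=13, slack=2)
Line 3: ['electric', 'rain'] (min_width=13, slack=2)
Line 4: ['go', 'water'] (min_width=8, slack=7)
Line 5: ['segment', 'end', 'any'] (min_width=15, slack=0)
Line 6: ['night', 'white', 'we'] (min_width=14, slack=1)
Line 7: ['were', 'version'] (min_width=12, slack=3)
Line 8: ['walk', 'storm'] (min_width=10, slack=5)
Line 9: ['happy', 'who'] (min_width=9, slack=6)
Line 10: ['laboratory', 'cat'] (min_width=14, slack=1)
Line 11: ['the'] (min_width=3, slack=12)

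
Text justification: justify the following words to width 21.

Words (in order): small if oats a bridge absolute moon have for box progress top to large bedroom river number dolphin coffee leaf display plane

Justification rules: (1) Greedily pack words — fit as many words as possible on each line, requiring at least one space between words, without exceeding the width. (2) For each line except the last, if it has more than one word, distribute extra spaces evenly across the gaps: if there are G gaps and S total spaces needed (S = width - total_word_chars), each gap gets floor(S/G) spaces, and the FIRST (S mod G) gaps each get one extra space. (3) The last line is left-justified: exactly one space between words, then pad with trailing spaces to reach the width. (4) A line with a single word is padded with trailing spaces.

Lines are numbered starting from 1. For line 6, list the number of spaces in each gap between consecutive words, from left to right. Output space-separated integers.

Answer: 2 2

Derivation:
Line 1: ['small', 'if', 'oats', 'a'] (min_width=15, slack=6)
Line 2: ['bridge', 'absolute', 'moon'] (min_width=20, slack=1)
Line 3: ['have', 'for', 'box', 'progress'] (min_width=21, slack=0)
Line 4: ['top', 'to', 'large', 'bedroom'] (min_width=20, slack=1)
Line 5: ['river', 'number', 'dolphin'] (min_width=20, slack=1)
Line 6: ['coffee', 'leaf', 'display'] (min_width=19, slack=2)
Line 7: ['plane'] (min_width=5, slack=16)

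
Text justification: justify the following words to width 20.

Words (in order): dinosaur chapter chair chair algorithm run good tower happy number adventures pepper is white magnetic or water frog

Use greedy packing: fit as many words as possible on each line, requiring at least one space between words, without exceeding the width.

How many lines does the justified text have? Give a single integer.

Line 1: ['dinosaur', 'chapter'] (min_width=16, slack=4)
Line 2: ['chair', 'chair'] (min_width=11, slack=9)
Line 3: ['algorithm', 'run', 'good'] (min_width=18, slack=2)
Line 4: ['tower', 'happy', 'number'] (min_width=18, slack=2)
Line 5: ['adventures', 'pepper', 'is'] (min_width=20, slack=0)
Line 6: ['white', 'magnetic', 'or'] (min_width=17, slack=3)
Line 7: ['water', 'frog'] (min_width=10, slack=10)
Total lines: 7

Answer: 7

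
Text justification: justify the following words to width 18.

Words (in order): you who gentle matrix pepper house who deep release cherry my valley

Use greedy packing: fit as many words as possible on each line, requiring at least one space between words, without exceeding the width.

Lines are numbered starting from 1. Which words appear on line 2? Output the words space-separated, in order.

Answer: matrix pepper

Derivation:
Line 1: ['you', 'who', 'gentle'] (min_width=14, slack=4)
Line 2: ['matrix', 'pepper'] (min_width=13, slack=5)
Line 3: ['house', 'who', 'deep'] (min_width=14, slack=4)
Line 4: ['release', 'cherry', 'my'] (min_width=17, slack=1)
Line 5: ['valley'] (min_width=6, slack=12)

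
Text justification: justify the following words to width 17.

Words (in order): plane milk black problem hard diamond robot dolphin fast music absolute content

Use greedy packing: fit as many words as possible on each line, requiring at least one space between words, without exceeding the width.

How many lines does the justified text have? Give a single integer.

Line 1: ['plane', 'milk', 'black'] (min_width=16, slack=1)
Line 2: ['problem', 'hard'] (min_width=12, slack=5)
Line 3: ['diamond', 'robot'] (min_width=13, slack=4)
Line 4: ['dolphin', 'fast'] (min_width=12, slack=5)
Line 5: ['music', 'absolute'] (min_width=14, slack=3)
Line 6: ['content'] (min_width=7, slack=10)
Total lines: 6

Answer: 6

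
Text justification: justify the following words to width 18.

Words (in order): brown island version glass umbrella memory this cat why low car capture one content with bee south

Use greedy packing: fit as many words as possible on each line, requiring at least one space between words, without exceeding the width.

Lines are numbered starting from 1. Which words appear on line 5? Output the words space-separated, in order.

Answer: car capture one

Derivation:
Line 1: ['brown', 'island'] (min_width=12, slack=6)
Line 2: ['version', 'glass'] (min_width=13, slack=5)
Line 3: ['umbrella', 'memory'] (min_width=15, slack=3)
Line 4: ['this', 'cat', 'why', 'low'] (min_width=16, slack=2)
Line 5: ['car', 'capture', 'one'] (min_width=15, slack=3)
Line 6: ['content', 'with', 'bee'] (min_width=16, slack=2)
Line 7: ['south'] (min_width=5, slack=13)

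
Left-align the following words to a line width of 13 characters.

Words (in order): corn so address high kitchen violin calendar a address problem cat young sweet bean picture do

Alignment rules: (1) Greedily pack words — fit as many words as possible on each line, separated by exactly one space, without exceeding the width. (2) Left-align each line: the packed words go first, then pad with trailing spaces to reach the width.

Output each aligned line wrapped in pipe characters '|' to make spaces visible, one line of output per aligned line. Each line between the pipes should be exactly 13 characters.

Answer: |corn so      |
|address high |
|kitchen      |
|violin       |
|calendar a   |
|address      |
|problem cat  |
|young sweet  |
|bean picture |
|do           |

Derivation:
Line 1: ['corn', 'so'] (min_width=7, slack=6)
Line 2: ['address', 'high'] (min_width=12, slack=1)
Line 3: ['kitchen'] (min_width=7, slack=6)
Line 4: ['violin'] (min_width=6, slack=7)
Line 5: ['calendar', 'a'] (min_width=10, slack=3)
Line 6: ['address'] (min_width=7, slack=6)
Line 7: ['problem', 'cat'] (min_width=11, slack=2)
Line 8: ['young', 'sweet'] (min_width=11, slack=2)
Line 9: ['bean', 'picture'] (min_width=12, slack=1)
Line 10: ['do'] (min_width=2, slack=11)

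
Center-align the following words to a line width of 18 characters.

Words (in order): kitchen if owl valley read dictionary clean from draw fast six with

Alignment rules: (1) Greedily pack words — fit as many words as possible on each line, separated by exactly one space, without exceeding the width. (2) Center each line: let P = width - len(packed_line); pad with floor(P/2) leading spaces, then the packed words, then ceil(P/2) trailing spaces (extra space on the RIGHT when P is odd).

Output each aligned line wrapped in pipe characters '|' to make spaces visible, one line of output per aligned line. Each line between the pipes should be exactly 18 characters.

Answer: |  kitchen if owl  |
|   valley read    |
| dictionary clean |
|from draw fast six|
|       with       |

Derivation:
Line 1: ['kitchen', 'if', 'owl'] (min_width=14, slack=4)
Line 2: ['valley', 'read'] (min_width=11, slack=7)
Line 3: ['dictionary', 'clean'] (min_width=16, slack=2)
Line 4: ['from', 'draw', 'fast', 'six'] (min_width=18, slack=0)
Line 5: ['with'] (min_width=4, slack=14)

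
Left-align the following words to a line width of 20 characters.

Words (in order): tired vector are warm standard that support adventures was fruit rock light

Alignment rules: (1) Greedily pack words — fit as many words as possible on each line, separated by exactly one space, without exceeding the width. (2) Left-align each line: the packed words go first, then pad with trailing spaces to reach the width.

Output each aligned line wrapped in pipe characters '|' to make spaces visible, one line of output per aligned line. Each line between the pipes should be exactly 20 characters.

Line 1: ['tired', 'vector', 'are'] (min_width=16, slack=4)
Line 2: ['warm', 'standard', 'that'] (min_width=18, slack=2)
Line 3: ['support', 'adventures'] (min_width=18, slack=2)
Line 4: ['was', 'fruit', 'rock', 'light'] (min_width=20, slack=0)

Answer: |tired vector are    |
|warm standard that  |
|support adventures  |
|was fruit rock light|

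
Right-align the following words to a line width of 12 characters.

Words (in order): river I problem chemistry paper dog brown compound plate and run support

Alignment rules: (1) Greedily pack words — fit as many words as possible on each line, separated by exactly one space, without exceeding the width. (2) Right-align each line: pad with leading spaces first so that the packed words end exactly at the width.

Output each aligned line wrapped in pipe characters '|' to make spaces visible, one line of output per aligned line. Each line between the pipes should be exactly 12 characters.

Line 1: ['river', 'I'] (min_width=7, slack=5)
Line 2: ['problem'] (min_width=7, slack=5)
Line 3: ['chemistry'] (min_width=9, slack=3)
Line 4: ['paper', 'dog'] (min_width=9, slack=3)
Line 5: ['brown'] (min_width=5, slack=7)
Line 6: ['compound'] (min_width=8, slack=4)
Line 7: ['plate', 'and'] (min_width=9, slack=3)
Line 8: ['run', 'support'] (min_width=11, slack=1)

Answer: |     river I|
|     problem|
|   chemistry|
|   paper dog|
|       brown|
|    compound|
|   plate and|
| run support|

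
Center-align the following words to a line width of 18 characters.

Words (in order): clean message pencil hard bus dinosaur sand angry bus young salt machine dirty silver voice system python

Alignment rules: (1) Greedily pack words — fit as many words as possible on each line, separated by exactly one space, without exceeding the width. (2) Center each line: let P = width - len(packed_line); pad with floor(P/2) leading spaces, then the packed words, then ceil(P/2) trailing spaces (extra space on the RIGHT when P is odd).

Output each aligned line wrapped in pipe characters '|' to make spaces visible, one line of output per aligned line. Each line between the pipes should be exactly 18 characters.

Answer: |  clean message   |
| pencil hard bus  |
|  dinosaur sand   |
| angry bus young  |
|salt machine dirty|
|   silver voice   |
|  system python   |

Derivation:
Line 1: ['clean', 'message'] (min_width=13, slack=5)
Line 2: ['pencil', 'hard', 'bus'] (min_width=15, slack=3)
Line 3: ['dinosaur', 'sand'] (min_width=13, slack=5)
Line 4: ['angry', 'bus', 'young'] (min_width=15, slack=3)
Line 5: ['salt', 'machine', 'dirty'] (min_width=18, slack=0)
Line 6: ['silver', 'voice'] (min_width=12, slack=6)
Line 7: ['system', 'python'] (min_width=13, slack=5)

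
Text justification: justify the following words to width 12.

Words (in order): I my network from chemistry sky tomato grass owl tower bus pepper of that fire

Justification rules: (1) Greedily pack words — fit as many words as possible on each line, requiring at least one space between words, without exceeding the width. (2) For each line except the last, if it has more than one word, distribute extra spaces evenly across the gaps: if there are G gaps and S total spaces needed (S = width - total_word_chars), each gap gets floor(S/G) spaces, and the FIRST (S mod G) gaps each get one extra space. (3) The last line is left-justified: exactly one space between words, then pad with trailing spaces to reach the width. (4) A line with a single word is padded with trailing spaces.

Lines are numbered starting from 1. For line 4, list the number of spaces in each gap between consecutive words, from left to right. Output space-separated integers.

Answer: 3

Derivation:
Line 1: ['I', 'my', 'network'] (min_width=12, slack=0)
Line 2: ['from'] (min_width=4, slack=8)
Line 3: ['chemistry'] (min_width=9, slack=3)
Line 4: ['sky', 'tomato'] (min_width=10, slack=2)
Line 5: ['grass', 'owl'] (min_width=9, slack=3)
Line 6: ['tower', 'bus'] (min_width=9, slack=3)
Line 7: ['pepper', 'of'] (min_width=9, slack=3)
Line 8: ['that', 'fire'] (min_width=9, slack=3)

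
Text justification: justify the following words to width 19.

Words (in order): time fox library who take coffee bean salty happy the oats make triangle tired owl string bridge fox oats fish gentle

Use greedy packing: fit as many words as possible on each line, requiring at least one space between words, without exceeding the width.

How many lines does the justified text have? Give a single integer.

Answer: 7

Derivation:
Line 1: ['time', 'fox', 'library'] (min_width=16, slack=3)
Line 2: ['who', 'take', 'coffee'] (min_width=15, slack=4)
Line 3: ['bean', 'salty', 'happy'] (min_width=16, slack=3)
Line 4: ['the', 'oats', 'make'] (min_width=13, slack=6)
Line 5: ['triangle', 'tired', 'owl'] (min_width=18, slack=1)
Line 6: ['string', 'bridge', 'fox'] (min_width=17, slack=2)
Line 7: ['oats', 'fish', 'gentle'] (min_width=16, slack=3)
Total lines: 7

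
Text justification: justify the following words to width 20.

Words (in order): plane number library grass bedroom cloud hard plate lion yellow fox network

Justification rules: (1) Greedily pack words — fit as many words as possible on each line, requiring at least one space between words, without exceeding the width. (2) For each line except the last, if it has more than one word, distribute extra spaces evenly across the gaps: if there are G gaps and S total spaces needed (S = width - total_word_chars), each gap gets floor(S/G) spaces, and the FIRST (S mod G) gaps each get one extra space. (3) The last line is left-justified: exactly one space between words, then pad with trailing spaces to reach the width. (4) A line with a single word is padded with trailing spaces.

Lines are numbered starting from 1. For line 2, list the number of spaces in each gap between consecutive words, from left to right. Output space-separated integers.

Line 1: ['plane', 'number', 'library'] (min_width=20, slack=0)
Line 2: ['grass', 'bedroom', 'cloud'] (min_width=19, slack=1)
Line 3: ['hard', 'plate', 'lion'] (min_width=15, slack=5)
Line 4: ['yellow', 'fox', 'network'] (min_width=18, slack=2)

Answer: 2 1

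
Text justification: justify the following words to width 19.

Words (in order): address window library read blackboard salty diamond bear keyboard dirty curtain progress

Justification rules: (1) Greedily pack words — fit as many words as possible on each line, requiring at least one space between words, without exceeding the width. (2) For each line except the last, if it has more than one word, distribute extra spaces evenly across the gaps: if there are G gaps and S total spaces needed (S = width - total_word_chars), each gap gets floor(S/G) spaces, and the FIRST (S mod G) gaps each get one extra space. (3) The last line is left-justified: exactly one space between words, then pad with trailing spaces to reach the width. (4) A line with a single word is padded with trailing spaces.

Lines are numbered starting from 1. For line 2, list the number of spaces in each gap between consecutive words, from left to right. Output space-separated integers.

Answer: 8

Derivation:
Line 1: ['address', 'window'] (min_width=14, slack=5)
Line 2: ['library', 'read'] (min_width=12, slack=7)
Line 3: ['blackboard', 'salty'] (min_width=16, slack=3)
Line 4: ['diamond', 'bear'] (min_width=12, slack=7)
Line 5: ['keyboard', 'dirty'] (min_width=14, slack=5)
Line 6: ['curtain', 'progress'] (min_width=16, slack=3)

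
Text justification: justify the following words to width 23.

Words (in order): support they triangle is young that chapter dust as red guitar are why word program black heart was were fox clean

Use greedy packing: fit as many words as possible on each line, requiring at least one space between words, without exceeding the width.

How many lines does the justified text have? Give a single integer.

Line 1: ['support', 'they', 'triangle'] (min_width=21, slack=2)
Line 2: ['is', 'young', 'that', 'chapter'] (min_width=21, slack=2)
Line 3: ['dust', 'as', 'red', 'guitar', 'are'] (min_width=22, slack=1)
Line 4: ['why', 'word', 'program', 'black'] (min_width=22, slack=1)
Line 5: ['heart', 'was', 'were', 'fox'] (min_width=18, slack=5)
Line 6: ['clean'] (min_width=5, slack=18)
Total lines: 6

Answer: 6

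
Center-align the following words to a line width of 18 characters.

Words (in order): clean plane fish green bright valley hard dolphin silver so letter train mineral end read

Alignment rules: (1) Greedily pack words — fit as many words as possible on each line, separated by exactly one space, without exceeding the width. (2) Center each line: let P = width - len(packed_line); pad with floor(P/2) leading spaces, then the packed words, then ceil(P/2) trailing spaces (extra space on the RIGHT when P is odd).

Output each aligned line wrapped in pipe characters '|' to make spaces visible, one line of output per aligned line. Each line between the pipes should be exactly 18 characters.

Line 1: ['clean', 'plane', 'fish'] (min_width=16, slack=2)
Line 2: ['green', 'bright'] (min_width=12, slack=6)
Line 3: ['valley', 'hard'] (min_width=11, slack=7)
Line 4: ['dolphin', 'silver', 'so'] (min_width=17, slack=1)
Line 5: ['letter', 'train'] (min_width=12, slack=6)
Line 6: ['mineral', 'end', 'read'] (min_width=16, slack=2)

Answer: | clean plane fish |
|   green bright   |
|   valley hard    |
|dolphin silver so |
|   letter train   |
| mineral end read |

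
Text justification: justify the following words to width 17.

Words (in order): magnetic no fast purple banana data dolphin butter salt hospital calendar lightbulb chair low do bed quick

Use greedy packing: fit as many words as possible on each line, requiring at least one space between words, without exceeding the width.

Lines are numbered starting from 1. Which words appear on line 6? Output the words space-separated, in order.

Answer: lightbulb chair

Derivation:
Line 1: ['magnetic', 'no', 'fast'] (min_width=16, slack=1)
Line 2: ['purple', 'banana'] (min_width=13, slack=4)
Line 3: ['data', 'dolphin'] (min_width=12, slack=5)
Line 4: ['butter', 'salt'] (min_width=11, slack=6)
Line 5: ['hospital', 'calendar'] (min_width=17, slack=0)
Line 6: ['lightbulb', 'chair'] (min_width=15, slack=2)
Line 7: ['low', 'do', 'bed', 'quick'] (min_width=16, slack=1)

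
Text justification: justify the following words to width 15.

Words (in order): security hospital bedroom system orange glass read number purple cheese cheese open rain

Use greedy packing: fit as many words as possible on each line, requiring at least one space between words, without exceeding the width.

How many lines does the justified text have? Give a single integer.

Line 1: ['security'] (min_width=8, slack=7)
Line 2: ['hospital'] (min_width=8, slack=7)
Line 3: ['bedroom', 'system'] (min_width=14, slack=1)
Line 4: ['orange', 'glass'] (min_width=12, slack=3)
Line 5: ['read', 'number'] (min_width=11, slack=4)
Line 6: ['purple', 'cheese'] (min_width=13, slack=2)
Line 7: ['cheese', 'open'] (min_width=11, slack=4)
Line 8: ['rain'] (min_width=4, slack=11)
Total lines: 8

Answer: 8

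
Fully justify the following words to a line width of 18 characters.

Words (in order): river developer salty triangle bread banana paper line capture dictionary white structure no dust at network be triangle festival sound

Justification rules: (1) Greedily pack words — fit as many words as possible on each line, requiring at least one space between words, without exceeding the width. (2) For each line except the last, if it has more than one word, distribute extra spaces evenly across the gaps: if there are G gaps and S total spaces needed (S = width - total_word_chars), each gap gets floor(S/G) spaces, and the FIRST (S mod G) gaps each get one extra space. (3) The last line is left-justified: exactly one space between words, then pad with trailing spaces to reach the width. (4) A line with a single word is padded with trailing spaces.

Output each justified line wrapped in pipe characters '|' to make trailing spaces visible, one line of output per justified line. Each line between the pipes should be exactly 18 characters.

Line 1: ['river', 'developer'] (min_width=15, slack=3)
Line 2: ['salty', 'triangle'] (min_width=14, slack=4)
Line 3: ['bread', 'banana', 'paper'] (min_width=18, slack=0)
Line 4: ['line', 'capture'] (min_width=12, slack=6)
Line 5: ['dictionary', 'white'] (min_width=16, slack=2)
Line 6: ['structure', 'no', 'dust'] (min_width=17, slack=1)
Line 7: ['at', 'network', 'be'] (min_width=13, slack=5)
Line 8: ['triangle', 'festival'] (min_width=17, slack=1)
Line 9: ['sound'] (min_width=5, slack=13)

Answer: |river    developer|
|salty     triangle|
|bread banana paper|
|line       capture|
|dictionary   white|
|structure  no dust|
|at    network   be|
|triangle  festival|
|sound             |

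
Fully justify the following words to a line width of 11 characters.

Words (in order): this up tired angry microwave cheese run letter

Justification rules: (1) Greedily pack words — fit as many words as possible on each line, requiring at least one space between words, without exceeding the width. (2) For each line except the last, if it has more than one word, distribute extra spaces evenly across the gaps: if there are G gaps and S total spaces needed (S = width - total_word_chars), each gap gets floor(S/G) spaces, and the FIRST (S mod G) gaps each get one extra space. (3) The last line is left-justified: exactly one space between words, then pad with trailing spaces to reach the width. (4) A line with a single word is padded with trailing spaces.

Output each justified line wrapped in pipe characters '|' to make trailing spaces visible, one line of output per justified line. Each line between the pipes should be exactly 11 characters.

Line 1: ['this', 'up'] (min_width=7, slack=4)
Line 2: ['tired', 'angry'] (min_width=11, slack=0)
Line 3: ['microwave'] (min_width=9, slack=2)
Line 4: ['cheese', 'run'] (min_width=10, slack=1)
Line 5: ['letter'] (min_width=6, slack=5)

Answer: |this     up|
|tired angry|
|microwave  |
|cheese  run|
|letter     |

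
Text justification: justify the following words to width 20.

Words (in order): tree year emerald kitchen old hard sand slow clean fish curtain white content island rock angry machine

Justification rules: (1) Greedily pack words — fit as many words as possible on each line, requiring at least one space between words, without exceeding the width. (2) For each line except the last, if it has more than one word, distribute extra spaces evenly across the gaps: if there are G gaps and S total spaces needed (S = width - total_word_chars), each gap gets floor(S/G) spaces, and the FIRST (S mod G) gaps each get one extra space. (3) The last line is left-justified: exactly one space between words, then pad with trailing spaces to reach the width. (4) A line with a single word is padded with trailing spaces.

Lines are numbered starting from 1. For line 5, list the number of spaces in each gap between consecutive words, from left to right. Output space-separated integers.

Line 1: ['tree', 'year', 'emerald'] (min_width=17, slack=3)
Line 2: ['kitchen', 'old', 'hard'] (min_width=16, slack=4)
Line 3: ['sand', 'slow', 'clean', 'fish'] (min_width=20, slack=0)
Line 4: ['curtain', 'white'] (min_width=13, slack=7)
Line 5: ['content', 'island', 'rock'] (min_width=19, slack=1)
Line 6: ['angry', 'machine'] (min_width=13, slack=7)

Answer: 2 1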